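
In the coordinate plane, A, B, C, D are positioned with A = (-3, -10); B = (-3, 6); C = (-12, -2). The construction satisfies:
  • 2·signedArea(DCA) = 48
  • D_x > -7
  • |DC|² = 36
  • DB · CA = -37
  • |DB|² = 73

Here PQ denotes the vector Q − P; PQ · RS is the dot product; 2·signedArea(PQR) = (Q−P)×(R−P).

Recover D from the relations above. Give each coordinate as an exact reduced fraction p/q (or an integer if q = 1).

1. D_x = -6  [DB · CA = -37 ∩ 2·signedArea(DCA) = 48]
2. D_y = -2  [DB · CA = -37 ∩ 2·signedArea(DCA) = 48]
   → D = (-6, -2)

D = (-6, -2)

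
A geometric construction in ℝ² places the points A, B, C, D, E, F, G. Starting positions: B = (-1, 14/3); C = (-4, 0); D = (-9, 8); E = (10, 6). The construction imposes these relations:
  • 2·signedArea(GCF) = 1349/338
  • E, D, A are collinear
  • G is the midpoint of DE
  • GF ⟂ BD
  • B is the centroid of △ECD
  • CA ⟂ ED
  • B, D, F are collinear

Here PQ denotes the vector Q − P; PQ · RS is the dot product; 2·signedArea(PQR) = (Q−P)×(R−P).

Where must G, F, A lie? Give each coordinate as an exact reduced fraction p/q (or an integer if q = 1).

1. G_x = 1/2  [G is the midpoint of DE]
2. G_y = 7  [G is the midpoint of DE]
   → G = (1/2, 7)
3. F_x = -93/169  [B, D, F are collinear ∩ GF ⟂ BD]
4. F_y = 757/169  [B, D, F are collinear ∩ GF ⟂ BD]
   → F = (-93/169, 757/169)
5. A_x = -1176/365  [E, D, A are collinear ∩ CA ⟂ ED]
6. A_y = 2698/365  [E, D, A are collinear ∩ CA ⟂ ED]
   → A = (-1176/365, 2698/365)

A = (-1176/365, 2698/365)
F = (-93/169, 757/169)
G = (1/2, 7)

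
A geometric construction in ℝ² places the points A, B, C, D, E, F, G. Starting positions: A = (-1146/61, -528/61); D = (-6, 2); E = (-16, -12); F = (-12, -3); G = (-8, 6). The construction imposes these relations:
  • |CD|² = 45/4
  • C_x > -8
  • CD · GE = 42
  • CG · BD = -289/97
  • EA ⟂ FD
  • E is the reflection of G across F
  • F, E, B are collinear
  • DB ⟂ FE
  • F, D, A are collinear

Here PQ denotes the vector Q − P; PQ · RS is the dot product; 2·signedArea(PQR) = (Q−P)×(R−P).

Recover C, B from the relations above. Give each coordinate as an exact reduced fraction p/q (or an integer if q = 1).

1. B_x = -888/97  [F, E, B are collinear ∩ DB ⟂ FE]
2. B_y = 330/97  [F, E, B are collinear ∩ DB ⟂ FE]
   → B = (-888/97, 330/97)
3. C_x = -15/2  [CD · GE = 42 ∩ CG · BD = -289/97]
4. C_y = 5  [CD · GE = 42 ∩ CG · BD = -289/97]
   → C = (-15/2, 5)

B = (-888/97, 330/97)
C = (-15/2, 5)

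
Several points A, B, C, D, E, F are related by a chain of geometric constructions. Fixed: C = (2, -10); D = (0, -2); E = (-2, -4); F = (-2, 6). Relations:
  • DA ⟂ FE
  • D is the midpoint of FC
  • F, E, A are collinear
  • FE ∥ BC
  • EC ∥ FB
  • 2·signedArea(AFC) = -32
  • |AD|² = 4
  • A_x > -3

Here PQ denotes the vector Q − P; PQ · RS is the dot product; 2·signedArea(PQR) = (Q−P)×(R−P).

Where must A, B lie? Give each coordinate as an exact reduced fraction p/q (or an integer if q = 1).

1. A_x = -2  [F, E, A are collinear ∩ DA ⟂ FE]
2. A_y = -2  [F, E, A are collinear ∩ DA ⟂ FE]
   → A = (-2, -2)
3. B_x = 2  [FE ∥ BC ∩ EC ∥ FB]
4. B_y = 0  [FE ∥ BC ∩ EC ∥ FB]
   → B = (2, 0)

A = (-2, -2)
B = (2, 0)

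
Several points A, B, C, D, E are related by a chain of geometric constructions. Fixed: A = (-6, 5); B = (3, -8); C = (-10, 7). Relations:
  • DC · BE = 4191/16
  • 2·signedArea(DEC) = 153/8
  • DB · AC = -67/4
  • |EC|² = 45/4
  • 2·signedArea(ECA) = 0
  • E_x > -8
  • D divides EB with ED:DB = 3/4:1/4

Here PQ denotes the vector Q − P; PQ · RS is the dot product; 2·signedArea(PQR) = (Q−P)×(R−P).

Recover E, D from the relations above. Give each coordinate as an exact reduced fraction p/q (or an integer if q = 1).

1. E_x = -7  [line 2·x + 4·y + -8 = 0 ∩ |EC|² = 45/4]
2. E_y = 11/2  [line 2·x + 4·y + -8 = 0 ∩ |EC|² = 45/4]
   → E = (-7, 11/2)
3. D_x = 1/2  [D divides EB with ED:DB = 3/4:1/4]
4. D_y = -37/8  [D divides EB with ED:DB = 3/4:1/4]
   → D = (1/2, -37/8)

D = (1/2, -37/8)
E = (-7, 11/2)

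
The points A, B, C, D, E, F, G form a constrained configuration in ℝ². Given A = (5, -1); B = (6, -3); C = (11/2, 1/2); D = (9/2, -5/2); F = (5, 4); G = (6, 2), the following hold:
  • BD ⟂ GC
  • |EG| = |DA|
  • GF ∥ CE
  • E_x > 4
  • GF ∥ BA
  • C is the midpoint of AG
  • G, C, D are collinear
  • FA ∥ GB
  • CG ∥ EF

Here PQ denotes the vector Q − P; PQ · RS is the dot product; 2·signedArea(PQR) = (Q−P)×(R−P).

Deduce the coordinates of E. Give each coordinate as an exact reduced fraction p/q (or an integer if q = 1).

E = (9/2, 5/2)

1. E_x = 9/2  [CG ∥ EF ∩ GF ∥ CE]
2. E_y = 5/2  [CG ∥ EF ∩ GF ∥ CE]
   → E = (9/2, 5/2)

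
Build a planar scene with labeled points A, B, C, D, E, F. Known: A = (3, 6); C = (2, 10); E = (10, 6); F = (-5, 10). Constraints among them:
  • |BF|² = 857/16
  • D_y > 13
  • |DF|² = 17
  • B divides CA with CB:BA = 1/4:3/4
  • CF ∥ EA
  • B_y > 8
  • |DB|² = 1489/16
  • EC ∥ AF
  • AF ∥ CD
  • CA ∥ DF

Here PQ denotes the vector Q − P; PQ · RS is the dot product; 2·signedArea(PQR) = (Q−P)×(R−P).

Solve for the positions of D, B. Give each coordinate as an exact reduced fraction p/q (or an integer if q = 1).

1. D_x = -6  [CA ∥ DF ∩ AF ∥ CD]
2. D_y = 14  [CA ∥ DF ∩ AF ∥ CD]
   → D = (-6, 14)
3. B_x = 9/4  [B divides CA with CB:BA = 1/4:3/4]
4. B_y = 9  [B divides CA with CB:BA = 1/4:3/4]
   → B = (9/4, 9)

B = (9/4, 9)
D = (-6, 14)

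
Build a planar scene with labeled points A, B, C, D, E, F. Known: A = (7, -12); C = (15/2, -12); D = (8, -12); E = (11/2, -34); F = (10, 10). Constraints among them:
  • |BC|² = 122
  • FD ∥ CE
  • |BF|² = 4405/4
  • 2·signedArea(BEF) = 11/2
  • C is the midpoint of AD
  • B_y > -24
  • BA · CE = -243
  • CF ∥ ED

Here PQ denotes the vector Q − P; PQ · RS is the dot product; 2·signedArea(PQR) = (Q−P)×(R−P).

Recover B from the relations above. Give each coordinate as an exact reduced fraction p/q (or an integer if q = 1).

1. B_x = 13/2  [BA · CE = -243 ∩ 2·signedArea(BEF) = 11/2]
2. B_y = -23  [BA · CE = -243 ∩ 2·signedArea(BEF) = 11/2]
   → B = (13/2, -23)

B = (13/2, -23)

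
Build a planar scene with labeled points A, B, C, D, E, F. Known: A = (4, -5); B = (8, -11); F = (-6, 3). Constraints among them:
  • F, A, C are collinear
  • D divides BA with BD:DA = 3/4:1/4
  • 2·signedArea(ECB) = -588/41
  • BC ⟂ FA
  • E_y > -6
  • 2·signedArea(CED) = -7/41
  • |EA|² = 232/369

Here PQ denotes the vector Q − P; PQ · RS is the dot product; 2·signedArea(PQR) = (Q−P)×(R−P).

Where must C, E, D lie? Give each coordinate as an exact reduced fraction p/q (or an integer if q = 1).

1. C_x = 384/41  [F, A, C are collinear ∩ BC ⟂ FA]
2. C_y = -381/41  [F, A, C are collinear ∩ BC ⟂ FA]
   → C = (384/41, -381/41)
3. D_x = 5  [D divides BA with BD:DA = 3/4:1/4]
4. D_y = -13/2  [D divides BA with BD:DA = 3/4:1/4]
   → D = (5, -13/2)
5. E_x = 466/123  [2·signedArea(ECB) = -588/41 ∩ 2·signedArea(CED) = -7/41]
6. E_y = -709/123  [2·signedArea(ECB) = -588/41 ∩ 2·signedArea(CED) = -7/41]
   → E = (466/123, -709/123)

C = (384/41, -381/41)
D = (5, -13/2)
E = (466/123, -709/123)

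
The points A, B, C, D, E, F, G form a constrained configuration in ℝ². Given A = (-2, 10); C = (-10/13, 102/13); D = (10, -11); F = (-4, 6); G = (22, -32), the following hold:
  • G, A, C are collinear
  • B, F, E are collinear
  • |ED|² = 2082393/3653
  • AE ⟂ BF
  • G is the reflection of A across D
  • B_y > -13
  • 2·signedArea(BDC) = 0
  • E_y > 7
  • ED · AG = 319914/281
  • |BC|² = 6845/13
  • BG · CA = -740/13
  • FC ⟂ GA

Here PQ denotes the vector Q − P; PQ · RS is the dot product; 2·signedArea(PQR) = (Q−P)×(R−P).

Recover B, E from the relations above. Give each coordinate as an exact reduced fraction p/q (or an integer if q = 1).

B = (138/13, -157/13)
E = (-18868/3653, 27182/3653)

1. B_x = 138/13  [2·signedArea(BDC) = 0 ∩ BG · CA = -740/13]
2. B_y = -157/13  [2·signedArea(BDC) = 0 ∩ BG · CA = -740/13]
   → B = (138/13, -157/13)
3. E_x = -18868/3653  [B, F, E are collinear ∩ AE ⟂ BF]
4. E_y = 27182/3653  [B, F, E are collinear ∩ AE ⟂ BF]
   → E = (-18868/3653, 27182/3653)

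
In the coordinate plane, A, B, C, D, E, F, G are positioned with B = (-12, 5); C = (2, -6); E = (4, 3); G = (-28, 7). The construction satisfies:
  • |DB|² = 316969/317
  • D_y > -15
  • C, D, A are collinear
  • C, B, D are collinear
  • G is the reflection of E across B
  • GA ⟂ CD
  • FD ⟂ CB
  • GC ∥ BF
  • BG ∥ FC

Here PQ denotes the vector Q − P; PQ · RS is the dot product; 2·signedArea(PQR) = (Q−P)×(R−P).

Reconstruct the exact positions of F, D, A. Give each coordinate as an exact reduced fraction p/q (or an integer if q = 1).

A = (-7248/317, 4291/317)
D = (4078/317, -4608/317)
F = (18, -8)

1. F_x = 18  [BG ∥ FC ∩ GC ∥ BF]
2. F_y = -8  [BG ∥ FC ∩ GC ∥ BF]
   → F = (18, -8)
3. D_x = 4078/317  [C, B, D are collinear ∩ FD ⟂ CB]
4. D_y = -4608/317  [C, B, D are collinear ∩ FD ⟂ CB]
   → D = (4078/317, -4608/317)
5. A_x = -7248/317  [C, D, A are collinear ∩ GA ⟂ CD]
6. A_y = 4291/317  [C, D, A are collinear ∩ GA ⟂ CD]
   → A = (-7248/317, 4291/317)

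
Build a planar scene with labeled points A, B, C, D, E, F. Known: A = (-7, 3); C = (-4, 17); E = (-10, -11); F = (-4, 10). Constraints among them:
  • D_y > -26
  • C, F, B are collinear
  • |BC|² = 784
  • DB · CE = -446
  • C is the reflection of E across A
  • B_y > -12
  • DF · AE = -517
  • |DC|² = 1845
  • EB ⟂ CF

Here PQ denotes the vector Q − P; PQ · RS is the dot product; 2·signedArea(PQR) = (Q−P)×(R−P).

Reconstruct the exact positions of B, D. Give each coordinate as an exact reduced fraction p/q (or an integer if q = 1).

B = (-4, -11)
D = (-13, -25)

1. B_x = -4  [C, F, B are collinear ∩ EB ⟂ CF]
2. B_y = -11  [C, F, B are collinear ∩ EB ⟂ CF]
   → B = (-4, -11)
3. D_x = -13  [line 6·x + 28·y + 778 = 0 ∩ |DC|² = 1845]
4. D_y = -25  [line 6·x + 28·y + 778 = 0 ∩ |DC|² = 1845]
   → D = (-13, -25)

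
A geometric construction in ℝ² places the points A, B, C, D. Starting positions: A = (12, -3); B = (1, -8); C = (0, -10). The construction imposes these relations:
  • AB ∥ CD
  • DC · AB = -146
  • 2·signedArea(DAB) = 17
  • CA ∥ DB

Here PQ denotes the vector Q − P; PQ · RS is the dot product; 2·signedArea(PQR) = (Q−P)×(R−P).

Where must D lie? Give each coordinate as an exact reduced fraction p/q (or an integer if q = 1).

1. D_x = -11  [CA ∥ DB ∩ AB ∥ CD]
2. D_y = -15  [CA ∥ DB ∩ AB ∥ CD]
   → D = (-11, -15)

D = (-11, -15)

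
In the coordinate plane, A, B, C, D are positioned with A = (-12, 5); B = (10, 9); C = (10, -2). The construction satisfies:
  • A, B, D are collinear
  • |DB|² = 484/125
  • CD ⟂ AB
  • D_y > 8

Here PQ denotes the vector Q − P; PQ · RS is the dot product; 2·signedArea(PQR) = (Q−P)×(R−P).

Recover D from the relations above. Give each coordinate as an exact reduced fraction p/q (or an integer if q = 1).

1. D_x = 1008/125  [A, B, D are collinear ∩ CD ⟂ AB]
2. D_y = 1081/125  [A, B, D are collinear ∩ CD ⟂ AB]
   → D = (1008/125, 1081/125)

D = (1008/125, 1081/125)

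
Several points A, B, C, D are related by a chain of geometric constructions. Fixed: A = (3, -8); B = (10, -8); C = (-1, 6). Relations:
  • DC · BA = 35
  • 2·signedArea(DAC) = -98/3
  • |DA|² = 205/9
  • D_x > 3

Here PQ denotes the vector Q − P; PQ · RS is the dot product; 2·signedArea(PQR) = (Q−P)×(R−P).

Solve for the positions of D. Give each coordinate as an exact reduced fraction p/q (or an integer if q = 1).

1. D_x = 4  [2·signedArea(DAC) = -98/3 ∩ DC · BA = 35]
2. D_y = -10/3  [2·signedArea(DAC) = -98/3 ∩ DC · BA = 35]
   → D = (4, -10/3)

D = (4, -10/3)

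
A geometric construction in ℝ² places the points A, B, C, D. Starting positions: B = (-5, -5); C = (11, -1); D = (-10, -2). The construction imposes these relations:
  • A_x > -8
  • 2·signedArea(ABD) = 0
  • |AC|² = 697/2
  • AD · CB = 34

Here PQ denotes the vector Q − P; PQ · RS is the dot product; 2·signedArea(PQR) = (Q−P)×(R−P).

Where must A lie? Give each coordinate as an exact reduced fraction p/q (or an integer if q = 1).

A = (-15/2, -7/2)

1. A_x = -15/2  [2·signedArea(ABD) = 0 ∩ AD · CB = 34]
2. A_y = -7/2  [2·signedArea(ABD) = 0 ∩ AD · CB = 34]
   → A = (-15/2, -7/2)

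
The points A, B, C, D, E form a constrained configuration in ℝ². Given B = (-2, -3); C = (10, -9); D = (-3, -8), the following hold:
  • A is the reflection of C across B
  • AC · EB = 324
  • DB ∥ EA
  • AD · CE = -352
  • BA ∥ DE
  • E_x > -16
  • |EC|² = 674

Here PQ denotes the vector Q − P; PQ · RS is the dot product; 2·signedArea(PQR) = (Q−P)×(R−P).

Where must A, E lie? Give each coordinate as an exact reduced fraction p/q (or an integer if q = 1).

1. A_x = -14  [A is the reflection of C across B]
2. A_y = 3  [A is the reflection of C across B]
   → A = (-14, 3)
3. E_x = -15  [DB ∥ EA ∩ BA ∥ DE]
4. E_y = -2  [DB ∥ EA ∩ BA ∥ DE]
   → E = (-15, -2)

A = (-14, 3)
E = (-15, -2)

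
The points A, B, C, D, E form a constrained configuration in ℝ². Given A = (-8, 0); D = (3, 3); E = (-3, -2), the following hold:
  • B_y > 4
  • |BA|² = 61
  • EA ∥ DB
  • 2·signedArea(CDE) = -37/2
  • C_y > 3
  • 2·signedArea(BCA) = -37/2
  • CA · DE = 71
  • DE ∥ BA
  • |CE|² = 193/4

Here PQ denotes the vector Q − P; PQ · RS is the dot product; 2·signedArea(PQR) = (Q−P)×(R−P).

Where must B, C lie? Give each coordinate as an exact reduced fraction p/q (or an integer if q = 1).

1. B_x = -2  [DE ∥ BA ∩ EA ∥ DB]
2. B_y = 5  [DE ∥ BA ∩ EA ∥ DB]
   → B = (-2, 5)
3. C_x = 1/2  [2·signedArea(CDE) = -37/2 ∩ CA · DE = 71]
4. C_y = 4  [2·signedArea(CDE) = -37/2 ∩ CA · DE = 71]
   → C = (1/2, 4)

B = (-2, 5)
C = (1/2, 4)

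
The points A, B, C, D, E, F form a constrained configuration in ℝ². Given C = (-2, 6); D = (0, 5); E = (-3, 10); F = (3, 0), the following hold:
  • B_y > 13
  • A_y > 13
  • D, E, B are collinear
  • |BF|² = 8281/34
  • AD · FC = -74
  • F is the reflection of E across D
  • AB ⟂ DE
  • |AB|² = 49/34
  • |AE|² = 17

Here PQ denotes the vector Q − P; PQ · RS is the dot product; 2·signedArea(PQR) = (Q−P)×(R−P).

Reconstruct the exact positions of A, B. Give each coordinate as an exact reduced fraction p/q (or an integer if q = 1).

A = (-4, 14)
B = (-171/34, 455/34)

1. A_x = -4  [line 5·x + -6·y + 104 = 0 ∩ |AE|² = 17]
2. A_y = 14  [line 5·x + -6·y + 104 = 0 ∩ |AE|² = 17]
   → A = (-4, 14)
3. B_x = -171/34  [D, E, B are collinear ∩ AB ⟂ DE]
4. B_y = 455/34  [D, E, B are collinear ∩ AB ⟂ DE]
   → B = (-171/34, 455/34)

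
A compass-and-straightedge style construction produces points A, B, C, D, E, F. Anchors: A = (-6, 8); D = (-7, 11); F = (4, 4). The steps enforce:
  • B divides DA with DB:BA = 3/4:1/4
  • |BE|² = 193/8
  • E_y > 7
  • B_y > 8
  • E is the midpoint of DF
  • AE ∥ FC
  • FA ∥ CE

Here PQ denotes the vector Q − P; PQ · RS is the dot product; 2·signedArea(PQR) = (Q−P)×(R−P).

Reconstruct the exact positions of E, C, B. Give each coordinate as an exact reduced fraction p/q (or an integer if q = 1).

B = (-25/4, 35/4)
C = (17/2, 7/2)
E = (-3/2, 15/2)

1. E_x = -3/2  [E is the midpoint of DF]
2. E_y = 15/2  [E is the midpoint of DF]
   → E = (-3/2, 15/2)
3. C_x = 17/2  [FA ∥ CE ∩ AE ∥ FC]
4. C_y = 7/2  [FA ∥ CE ∩ AE ∥ FC]
   → C = (17/2, 7/2)
5. B_x = -25/4  [B divides DA with DB:BA = 3/4:1/4]
6. B_y = 35/4  [B divides DA with DB:BA = 3/4:1/4]
   → B = (-25/4, 35/4)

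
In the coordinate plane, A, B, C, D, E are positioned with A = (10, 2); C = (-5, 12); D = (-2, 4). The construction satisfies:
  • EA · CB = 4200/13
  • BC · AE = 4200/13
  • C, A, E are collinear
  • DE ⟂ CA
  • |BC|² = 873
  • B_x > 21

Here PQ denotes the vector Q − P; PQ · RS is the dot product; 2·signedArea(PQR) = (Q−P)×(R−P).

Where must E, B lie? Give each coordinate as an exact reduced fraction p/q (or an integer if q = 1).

B = (22, 0)
E = (10/13, 106/13)

1. E_x = 10/13  [C, A, E are collinear ∩ DE ⟂ CA]
2. E_y = 106/13  [C, A, E are collinear ∩ DE ⟂ CA]
   → E = (10/13, 106/13)
3. B_x = 22  [line 120/13·x + -80/13·y + -2640/13 = 0 ∩ |BC|² = 873]
4. B_y = 0  [line 120/13·x + -80/13·y + -2640/13 = 0 ∩ |BC|² = 873]
   → B = (22, 0)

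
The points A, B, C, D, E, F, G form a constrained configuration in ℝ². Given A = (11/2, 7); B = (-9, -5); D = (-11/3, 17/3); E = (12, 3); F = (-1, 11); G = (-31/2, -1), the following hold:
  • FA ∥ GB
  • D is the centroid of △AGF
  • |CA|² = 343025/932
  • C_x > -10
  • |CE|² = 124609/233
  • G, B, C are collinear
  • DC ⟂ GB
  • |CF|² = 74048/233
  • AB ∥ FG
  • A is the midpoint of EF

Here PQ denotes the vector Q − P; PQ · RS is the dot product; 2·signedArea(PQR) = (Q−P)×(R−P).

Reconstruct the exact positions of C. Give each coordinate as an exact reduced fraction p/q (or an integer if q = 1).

1. C_x = -2305/233  [G, B, C are collinear ∩ DC ⟂ GB]
2. C_y = -1037/233  [G, B, C are collinear ∩ DC ⟂ GB]
   → C = (-2305/233, -1037/233)

C = (-2305/233, -1037/233)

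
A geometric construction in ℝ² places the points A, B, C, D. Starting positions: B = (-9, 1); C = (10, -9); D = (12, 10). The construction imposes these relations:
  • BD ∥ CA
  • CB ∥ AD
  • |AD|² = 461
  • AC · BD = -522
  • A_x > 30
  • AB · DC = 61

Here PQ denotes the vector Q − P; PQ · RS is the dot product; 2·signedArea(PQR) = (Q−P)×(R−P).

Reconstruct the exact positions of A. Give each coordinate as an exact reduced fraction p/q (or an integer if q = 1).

1. A_x = 31  [CB ∥ AD ∩ BD ∥ CA]
2. A_y = 0  [CB ∥ AD ∩ BD ∥ CA]
   → A = (31, 0)

A = (31, 0)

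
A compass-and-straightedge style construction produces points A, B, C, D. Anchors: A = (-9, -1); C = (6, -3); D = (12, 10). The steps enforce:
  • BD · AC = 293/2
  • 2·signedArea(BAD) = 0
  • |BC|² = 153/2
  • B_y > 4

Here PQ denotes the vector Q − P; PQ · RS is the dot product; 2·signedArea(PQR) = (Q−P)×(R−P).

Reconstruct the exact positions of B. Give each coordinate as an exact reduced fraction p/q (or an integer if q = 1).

B = (3/2, 9/2)

1. B_x = 3/2  [2·signedArea(BAD) = 0 ∩ BD · AC = 293/2]
2. B_y = 9/2  [2·signedArea(BAD) = 0 ∩ BD · AC = 293/2]
   → B = (3/2, 9/2)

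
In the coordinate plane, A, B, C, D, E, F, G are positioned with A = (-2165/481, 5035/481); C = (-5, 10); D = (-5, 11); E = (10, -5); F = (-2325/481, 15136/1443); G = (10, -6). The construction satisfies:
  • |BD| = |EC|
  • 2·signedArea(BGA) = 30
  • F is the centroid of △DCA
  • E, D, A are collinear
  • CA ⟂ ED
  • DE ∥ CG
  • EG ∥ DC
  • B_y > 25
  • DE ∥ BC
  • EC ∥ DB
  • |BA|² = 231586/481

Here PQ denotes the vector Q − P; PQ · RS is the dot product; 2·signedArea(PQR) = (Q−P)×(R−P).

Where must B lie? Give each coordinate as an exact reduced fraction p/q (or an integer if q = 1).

B = (-20, 26)

1. B_x = -20  [DE ∥ BC ∩ EC ∥ DB]
2. B_y = 26  [DE ∥ BC ∩ EC ∥ DB]
   → B = (-20, 26)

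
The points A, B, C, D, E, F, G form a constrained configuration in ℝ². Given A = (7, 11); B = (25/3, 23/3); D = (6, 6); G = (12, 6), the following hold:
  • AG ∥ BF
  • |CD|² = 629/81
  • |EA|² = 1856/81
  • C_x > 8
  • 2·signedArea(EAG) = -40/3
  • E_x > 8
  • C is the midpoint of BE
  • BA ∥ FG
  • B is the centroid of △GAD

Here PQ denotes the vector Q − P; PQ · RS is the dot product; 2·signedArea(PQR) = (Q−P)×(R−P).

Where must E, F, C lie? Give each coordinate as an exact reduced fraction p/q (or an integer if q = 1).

C = (77/9, 64/9)
E = (79/9, 59/9)
F = (40/3, 8/3)

1. E_x = 79/9  [line 5·x + 5·y + -230/3 = 0 ∩ |EA|² = 1856/81]
2. E_y = 59/9  [line 5·x + 5·y + -230/3 = 0 ∩ |EA|² = 1856/81]
   → E = (79/9, 59/9)
3. F_x = 40/3  [BA ∥ FG ∩ AG ∥ BF]
4. F_y = 8/3  [BA ∥ FG ∩ AG ∥ BF]
   → F = (40/3, 8/3)
5. C_x = 77/9  [C is the midpoint of BE]
6. C_y = 64/9  [C is the midpoint of BE]
   → C = (77/9, 64/9)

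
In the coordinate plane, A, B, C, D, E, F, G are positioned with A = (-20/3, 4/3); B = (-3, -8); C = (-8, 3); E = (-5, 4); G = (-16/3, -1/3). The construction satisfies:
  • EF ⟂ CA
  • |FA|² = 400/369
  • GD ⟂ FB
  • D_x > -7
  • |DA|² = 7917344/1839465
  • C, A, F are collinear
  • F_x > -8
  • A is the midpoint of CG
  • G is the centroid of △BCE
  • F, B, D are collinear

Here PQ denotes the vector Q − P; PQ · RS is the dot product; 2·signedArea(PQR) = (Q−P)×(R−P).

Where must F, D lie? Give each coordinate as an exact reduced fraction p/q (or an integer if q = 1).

1. F_x = -300/41  [C, A, F are collinear ∩ EF ⟂ CA]
2. F_y = 88/41  [C, A, F are collinear ∩ EF ⟂ CA]
   → F = (-300/41, 88/41)
3. D_x = -1250768/204385  [F, B, D are collinear ∩ GD ⟂ FB]
4. D_y = -409528/613155  [F, B, D are collinear ∩ GD ⟂ FB]
   → D = (-1250768/204385, -409528/613155)

D = (-1250768/204385, -409528/613155)
F = (-300/41, 88/41)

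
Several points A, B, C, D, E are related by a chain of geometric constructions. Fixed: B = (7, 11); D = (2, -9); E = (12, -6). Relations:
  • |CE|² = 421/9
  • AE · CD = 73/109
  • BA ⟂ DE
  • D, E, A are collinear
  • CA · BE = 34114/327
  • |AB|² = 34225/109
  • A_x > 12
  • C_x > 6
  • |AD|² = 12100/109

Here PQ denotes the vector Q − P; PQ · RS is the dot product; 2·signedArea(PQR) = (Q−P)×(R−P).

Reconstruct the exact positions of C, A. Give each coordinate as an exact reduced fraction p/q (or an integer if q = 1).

A = (1318/109, -651/109)
C = (7, -4/3)

1. A_x = 1318/109  [D, E, A are collinear ∩ BA ⟂ DE]
2. A_y = -651/109  [D, E, A are collinear ∩ BA ⟂ DE]
   → A = (1318/109, -651/109)
3. C_x = 7  [CA · BE = 34114/327 ∩ AE · CD = 73/109]
4. C_y = -4/3  [CA · BE = 34114/327 ∩ AE · CD = 73/109]
   → C = (7, -4/3)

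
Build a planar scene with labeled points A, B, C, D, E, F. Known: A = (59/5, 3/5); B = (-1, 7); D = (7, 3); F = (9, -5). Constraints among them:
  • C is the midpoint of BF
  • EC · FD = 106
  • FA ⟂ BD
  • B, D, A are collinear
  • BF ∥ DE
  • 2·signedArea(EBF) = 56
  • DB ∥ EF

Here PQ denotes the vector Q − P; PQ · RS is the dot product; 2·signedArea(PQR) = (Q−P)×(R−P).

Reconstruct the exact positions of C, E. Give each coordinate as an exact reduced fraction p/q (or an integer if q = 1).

C = (4, 1)
E = (17, -9)

1. C_x = 4  [C is the midpoint of BF]
2. C_y = 1  [C is the midpoint of BF]
   → C = (4, 1)
3. E_x = 17  [DB ∥ EF ∩ BF ∥ DE]
4. E_y = -9  [DB ∥ EF ∩ BF ∥ DE]
   → E = (17, -9)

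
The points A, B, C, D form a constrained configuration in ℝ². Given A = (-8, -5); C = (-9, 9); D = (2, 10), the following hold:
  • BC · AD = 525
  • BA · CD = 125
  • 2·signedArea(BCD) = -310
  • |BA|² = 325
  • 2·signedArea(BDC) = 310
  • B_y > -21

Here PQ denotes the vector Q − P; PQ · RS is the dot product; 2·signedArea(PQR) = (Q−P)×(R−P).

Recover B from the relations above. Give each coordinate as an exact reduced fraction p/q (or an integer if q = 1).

B = (-18, -20)

1. B_x = -18  [2·signedArea(BCD) = -310 ∩ BC · AD = 525]
2. B_y = -20  [2·signedArea(BCD) = -310 ∩ BC · AD = 525]
   → B = (-18, -20)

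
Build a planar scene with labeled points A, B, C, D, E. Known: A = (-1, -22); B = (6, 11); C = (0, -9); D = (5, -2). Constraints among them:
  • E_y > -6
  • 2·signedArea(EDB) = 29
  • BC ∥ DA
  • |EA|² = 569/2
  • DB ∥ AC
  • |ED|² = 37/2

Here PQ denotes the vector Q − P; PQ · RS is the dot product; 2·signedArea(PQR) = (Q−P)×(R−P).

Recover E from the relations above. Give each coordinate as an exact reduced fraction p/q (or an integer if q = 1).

E = (5/2, -11/2)

1. E_x = 5/2  [line -13·x + 1·y + 38 = 0 ∩ |EA|² = 569/2]
2. E_y = -11/2  [line -13·x + 1·y + 38 = 0 ∩ |EA|² = 569/2]
   → E = (5/2, -11/2)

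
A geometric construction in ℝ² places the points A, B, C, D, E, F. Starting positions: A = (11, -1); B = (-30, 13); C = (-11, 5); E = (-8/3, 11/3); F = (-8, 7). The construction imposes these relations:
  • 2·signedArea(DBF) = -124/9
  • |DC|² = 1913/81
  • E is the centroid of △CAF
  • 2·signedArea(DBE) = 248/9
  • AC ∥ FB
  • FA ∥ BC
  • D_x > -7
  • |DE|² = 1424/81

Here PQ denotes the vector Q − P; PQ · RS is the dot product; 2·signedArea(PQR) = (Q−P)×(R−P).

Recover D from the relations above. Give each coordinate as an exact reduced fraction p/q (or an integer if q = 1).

D = (-56/9, 53/9)

1. D_x = -56/9  [2·signedArea(DBF) = -124/9 ∩ 2·signedArea(DBE) = 248/9]
2. D_y = 53/9  [2·signedArea(DBF) = -124/9 ∩ 2·signedArea(DBE) = 248/9]
   → D = (-56/9, 53/9)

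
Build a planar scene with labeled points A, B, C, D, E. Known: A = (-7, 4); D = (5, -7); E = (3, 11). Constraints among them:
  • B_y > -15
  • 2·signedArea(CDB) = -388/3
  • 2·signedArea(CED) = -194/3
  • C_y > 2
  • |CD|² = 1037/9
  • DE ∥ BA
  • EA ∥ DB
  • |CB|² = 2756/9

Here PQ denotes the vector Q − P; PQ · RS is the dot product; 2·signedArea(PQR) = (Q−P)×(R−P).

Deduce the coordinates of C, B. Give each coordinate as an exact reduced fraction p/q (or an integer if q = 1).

B = (-5, -14)
C = (1/3, 8/3)

1. C_x = 1/3  [line 18·x + 2·y + -34/3 = 0 ∩ |CD|² = 1037/9]
2. C_y = 8/3  [line 18·x + 2·y + -34/3 = 0 ∩ |CD|² = 1037/9]
   → C = (1/3, 8/3)
3. B_x = -5  [DE ∥ BA ∩ EA ∥ DB]
4. B_y = -14  [DE ∥ BA ∩ EA ∥ DB]
   → B = (-5, -14)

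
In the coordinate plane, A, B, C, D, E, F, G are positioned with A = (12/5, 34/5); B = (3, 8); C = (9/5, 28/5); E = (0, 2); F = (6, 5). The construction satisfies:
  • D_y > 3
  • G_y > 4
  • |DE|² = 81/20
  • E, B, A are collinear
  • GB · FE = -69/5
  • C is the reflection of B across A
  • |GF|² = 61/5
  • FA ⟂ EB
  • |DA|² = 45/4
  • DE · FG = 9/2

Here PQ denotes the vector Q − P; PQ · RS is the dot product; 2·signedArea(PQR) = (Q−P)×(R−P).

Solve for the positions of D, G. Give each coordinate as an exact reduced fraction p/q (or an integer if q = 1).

D = (9/10, 19/5)
G = (13/5, 21/5)

1. G_x = 13/5  [line 6·x + 3·y + -141/5 = 0 ∩ |GF|² = 61/5]
2. G_y = 21/5  [line 6·x + 3·y + -141/5 = 0 ∩ |GF|² = 61/5]
   → G = (13/5, 21/5)
3. D_x = 9/10  [line 17/5·x + 4/5·y + -61/10 = 0 ∩ |DE|² = 81/20]
4. D_y = 19/5  [line 17/5·x + 4/5·y + -61/10 = 0 ∩ |DE|² = 81/20]
   → D = (9/10, 19/5)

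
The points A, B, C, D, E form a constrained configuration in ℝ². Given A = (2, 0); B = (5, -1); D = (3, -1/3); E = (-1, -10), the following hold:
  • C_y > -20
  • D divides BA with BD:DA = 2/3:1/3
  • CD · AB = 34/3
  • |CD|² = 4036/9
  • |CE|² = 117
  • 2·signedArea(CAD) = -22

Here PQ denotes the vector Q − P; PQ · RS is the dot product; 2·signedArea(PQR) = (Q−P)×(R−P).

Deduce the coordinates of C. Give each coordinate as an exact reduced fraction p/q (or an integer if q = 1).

1. C_x = -7  [CD · AB = 34/3 ∩ 2·signedArea(CAD) = -22]
2. C_y = -19  [CD · AB = 34/3 ∩ 2·signedArea(CAD) = -22]
   → C = (-7, -19)

C = (-7, -19)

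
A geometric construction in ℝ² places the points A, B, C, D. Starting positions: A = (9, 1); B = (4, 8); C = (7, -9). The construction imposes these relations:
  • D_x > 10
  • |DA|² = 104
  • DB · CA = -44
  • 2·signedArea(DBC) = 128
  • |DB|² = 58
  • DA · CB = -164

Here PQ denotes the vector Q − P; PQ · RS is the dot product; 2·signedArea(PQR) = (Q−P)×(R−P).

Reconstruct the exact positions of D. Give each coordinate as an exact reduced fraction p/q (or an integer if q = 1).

D = (11, 11)

1. D_x = 11  [DB · CA = -44 ∩ 2·signedArea(DBC) = 128]
2. D_y = 11  [DB · CA = -44 ∩ 2·signedArea(DBC) = 128]
   → D = (11, 11)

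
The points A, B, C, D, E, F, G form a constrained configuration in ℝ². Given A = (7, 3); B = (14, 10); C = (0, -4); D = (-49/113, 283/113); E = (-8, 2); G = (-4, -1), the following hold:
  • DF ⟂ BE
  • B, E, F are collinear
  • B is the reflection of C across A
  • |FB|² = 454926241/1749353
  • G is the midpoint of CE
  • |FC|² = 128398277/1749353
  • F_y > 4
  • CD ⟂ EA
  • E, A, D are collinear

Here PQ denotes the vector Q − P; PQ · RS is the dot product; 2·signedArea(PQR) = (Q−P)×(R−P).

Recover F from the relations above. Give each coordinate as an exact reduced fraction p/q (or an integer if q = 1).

1. F_x = -17885/15481  [B, E, F are collinear ∩ DF ⟂ BE]
2. F_y = 69494/15481  [B, E, F are collinear ∩ DF ⟂ BE]
   → F = (-17885/15481, 69494/15481)

F = (-17885/15481, 69494/15481)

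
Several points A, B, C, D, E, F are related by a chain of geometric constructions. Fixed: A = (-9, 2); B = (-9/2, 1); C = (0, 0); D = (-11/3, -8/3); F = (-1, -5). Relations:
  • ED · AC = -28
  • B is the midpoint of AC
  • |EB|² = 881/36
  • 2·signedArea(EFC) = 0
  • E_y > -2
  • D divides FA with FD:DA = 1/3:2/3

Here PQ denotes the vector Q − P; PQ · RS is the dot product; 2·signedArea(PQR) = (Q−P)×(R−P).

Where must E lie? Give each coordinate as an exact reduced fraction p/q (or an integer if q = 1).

E = (-1/3, -5/3)

1. E_x = -1/3  [2·signedArea(EFC) = 0 ∩ ED · AC = -28]
2. E_y = -5/3  [2·signedArea(EFC) = 0 ∩ ED · AC = -28]
   → E = (-1/3, -5/3)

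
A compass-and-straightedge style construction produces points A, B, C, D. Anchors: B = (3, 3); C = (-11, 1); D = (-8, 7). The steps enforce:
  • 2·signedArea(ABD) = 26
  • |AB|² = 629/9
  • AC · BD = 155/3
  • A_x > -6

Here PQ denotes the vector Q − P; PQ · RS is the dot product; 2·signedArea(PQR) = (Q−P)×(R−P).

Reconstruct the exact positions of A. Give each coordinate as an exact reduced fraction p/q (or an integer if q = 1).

1. A_x = -16/3  [2·signedArea(ABD) = 26 ∩ AC · BD = 155/3]
2. A_y = 11/3  [2·signedArea(ABD) = 26 ∩ AC · BD = 155/3]
   → A = (-16/3, 11/3)

A = (-16/3, 11/3)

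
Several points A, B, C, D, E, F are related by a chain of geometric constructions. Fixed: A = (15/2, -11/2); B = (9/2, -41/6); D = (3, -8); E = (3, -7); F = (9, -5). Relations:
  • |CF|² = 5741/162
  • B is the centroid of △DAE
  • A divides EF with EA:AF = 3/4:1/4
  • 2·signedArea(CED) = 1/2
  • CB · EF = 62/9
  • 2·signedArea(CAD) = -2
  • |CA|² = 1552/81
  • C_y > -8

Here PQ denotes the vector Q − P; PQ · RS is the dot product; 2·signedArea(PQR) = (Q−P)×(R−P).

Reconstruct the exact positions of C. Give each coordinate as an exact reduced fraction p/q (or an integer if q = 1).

C = (7/2, -131/18)

1. C_x = 7/2  [2·signedArea(CAD) = -2 ∩ CB · EF = 62/9]
2. C_y = -131/18  [2·signedArea(CAD) = -2 ∩ CB · EF = 62/9]
   → C = (7/2, -131/18)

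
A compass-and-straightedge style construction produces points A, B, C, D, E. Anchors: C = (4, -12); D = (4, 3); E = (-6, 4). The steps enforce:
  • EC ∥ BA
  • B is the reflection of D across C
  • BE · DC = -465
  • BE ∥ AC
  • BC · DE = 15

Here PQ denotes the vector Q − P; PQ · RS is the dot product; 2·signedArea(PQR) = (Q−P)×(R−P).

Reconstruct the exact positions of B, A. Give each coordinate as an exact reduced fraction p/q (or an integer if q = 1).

A = (14, -43)
B = (4, -27)

1. B_x = 4  [B is the reflection of D across C]
2. B_y = -27  [B is the reflection of D across C]
   → B = (4, -27)
3. A_x = 14  [BE ∥ AC ∩ EC ∥ BA]
4. A_y = -43  [BE ∥ AC ∩ EC ∥ BA]
   → A = (14, -43)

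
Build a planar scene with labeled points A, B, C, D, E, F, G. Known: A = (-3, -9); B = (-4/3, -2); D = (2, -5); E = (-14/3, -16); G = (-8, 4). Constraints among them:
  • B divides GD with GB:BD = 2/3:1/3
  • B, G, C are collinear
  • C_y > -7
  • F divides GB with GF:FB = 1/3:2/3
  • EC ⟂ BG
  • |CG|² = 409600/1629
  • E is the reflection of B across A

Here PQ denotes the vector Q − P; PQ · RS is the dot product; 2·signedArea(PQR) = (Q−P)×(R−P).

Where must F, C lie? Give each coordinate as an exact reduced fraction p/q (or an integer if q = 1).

1. F_x = -52/9  [F divides GB with GF:FB = 1/3:2/3]
2. F_y = 2  [F divides GB with GF:FB = 1/3:2/3]
   → F = (-52/9, 2)
3. C_x = 2056/543  [B, G, C are collinear ∩ EC ⟂ BG]
4. C_y = -1196/181  [B, G, C are collinear ∩ EC ⟂ BG]
   → C = (2056/543, -1196/181)

C = (2056/543, -1196/181)
F = (-52/9, 2)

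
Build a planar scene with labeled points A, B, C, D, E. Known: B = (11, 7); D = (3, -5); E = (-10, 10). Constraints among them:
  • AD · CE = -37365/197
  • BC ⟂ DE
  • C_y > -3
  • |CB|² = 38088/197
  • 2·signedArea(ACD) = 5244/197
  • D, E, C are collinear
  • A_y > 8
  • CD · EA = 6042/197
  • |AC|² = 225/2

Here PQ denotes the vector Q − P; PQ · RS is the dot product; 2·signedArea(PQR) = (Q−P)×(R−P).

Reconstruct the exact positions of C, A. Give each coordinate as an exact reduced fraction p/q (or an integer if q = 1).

1. C_x = 97/197  [D, E, C are collinear ∩ BC ⟂ DE]
2. C_y = -415/197  [D, E, C are collinear ∩ BC ⟂ DE]
   → C = (97/197, -415/197)
3. A_x = 1/2  [2·signedArea(ACD) = 5244/197 ∩ AD · CE = -37365/197]
4. A_y = 17/2  [2·signedArea(ACD) = 5244/197 ∩ AD · CE = -37365/197]
   → A = (1/2, 17/2)

A = (1/2, 17/2)
C = (97/197, -415/197)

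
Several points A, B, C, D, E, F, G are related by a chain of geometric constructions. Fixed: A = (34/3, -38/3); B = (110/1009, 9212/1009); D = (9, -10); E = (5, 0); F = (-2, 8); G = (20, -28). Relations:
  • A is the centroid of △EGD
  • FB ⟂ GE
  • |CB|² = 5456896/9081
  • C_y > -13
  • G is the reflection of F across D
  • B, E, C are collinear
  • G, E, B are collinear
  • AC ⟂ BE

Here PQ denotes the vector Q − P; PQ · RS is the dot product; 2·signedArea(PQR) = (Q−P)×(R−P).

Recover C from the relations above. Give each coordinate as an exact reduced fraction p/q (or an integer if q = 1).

1. C_x = 11790/1009  [B, E, C are collinear ∩ AC ⟂ BE]
2. C_y = -37772/3027  [B, E, C are collinear ∩ AC ⟂ BE]
   → C = (11790/1009, -37772/3027)

C = (11790/1009, -37772/3027)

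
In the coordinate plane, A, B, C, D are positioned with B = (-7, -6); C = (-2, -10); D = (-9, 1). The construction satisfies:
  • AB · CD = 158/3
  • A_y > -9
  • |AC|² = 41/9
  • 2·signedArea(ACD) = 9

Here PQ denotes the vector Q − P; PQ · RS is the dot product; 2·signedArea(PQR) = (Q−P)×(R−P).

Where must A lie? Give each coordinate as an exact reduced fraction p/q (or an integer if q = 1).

A = (-11/3, -26/3)

1. A_x = -11/3  [AB · CD = 158/3 ∩ 2·signedArea(ACD) = 9]
2. A_y = -26/3  [AB · CD = 158/3 ∩ 2·signedArea(ACD) = 9]
   → A = (-11/3, -26/3)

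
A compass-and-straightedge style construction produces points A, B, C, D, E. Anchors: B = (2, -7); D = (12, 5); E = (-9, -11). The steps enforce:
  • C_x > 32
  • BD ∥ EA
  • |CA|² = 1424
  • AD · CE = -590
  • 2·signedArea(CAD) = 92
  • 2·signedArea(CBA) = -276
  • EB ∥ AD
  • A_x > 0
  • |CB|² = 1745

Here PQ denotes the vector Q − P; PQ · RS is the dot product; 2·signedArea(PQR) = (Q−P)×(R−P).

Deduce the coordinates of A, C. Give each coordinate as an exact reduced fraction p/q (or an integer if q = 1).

1. A_x = 1  [EB ∥ AD ∩ BD ∥ EA]
2. A_y = 1  [EB ∥ AD ∩ BD ∥ EA]
   → A = (1, 1)
3. C_x = 33  [2·signedArea(CBA) = -276 ∩ AD · CE = -590]
4. C_y = 21  [2·signedArea(CBA) = -276 ∩ AD · CE = -590]
   → C = (33, 21)

A = (1, 1)
C = (33, 21)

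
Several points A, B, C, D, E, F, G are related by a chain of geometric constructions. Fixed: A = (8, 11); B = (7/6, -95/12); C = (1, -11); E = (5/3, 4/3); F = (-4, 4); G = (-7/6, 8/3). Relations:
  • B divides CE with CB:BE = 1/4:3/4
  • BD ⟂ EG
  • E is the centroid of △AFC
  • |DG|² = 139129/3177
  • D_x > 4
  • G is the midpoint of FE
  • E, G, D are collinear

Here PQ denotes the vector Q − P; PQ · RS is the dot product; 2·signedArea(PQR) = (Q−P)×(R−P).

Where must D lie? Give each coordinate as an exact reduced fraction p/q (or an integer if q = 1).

D = (10211/2118, -160/1059)

1. D_x = 10211/2118  [E, G, D are collinear ∩ BD ⟂ EG]
2. D_y = -160/1059  [E, G, D are collinear ∩ BD ⟂ EG]
   → D = (10211/2118, -160/1059)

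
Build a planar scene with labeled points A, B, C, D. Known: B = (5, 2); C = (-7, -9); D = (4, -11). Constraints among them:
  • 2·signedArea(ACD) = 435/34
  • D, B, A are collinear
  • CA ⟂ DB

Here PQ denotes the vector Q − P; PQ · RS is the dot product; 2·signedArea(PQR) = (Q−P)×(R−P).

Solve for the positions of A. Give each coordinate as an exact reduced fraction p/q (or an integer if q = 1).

1. A_x = 139/34  [D, B, A are collinear ∩ CA ⟂ DB]
2. A_y = -335/34  [D, B, A are collinear ∩ CA ⟂ DB]
   → A = (139/34, -335/34)

A = (139/34, -335/34)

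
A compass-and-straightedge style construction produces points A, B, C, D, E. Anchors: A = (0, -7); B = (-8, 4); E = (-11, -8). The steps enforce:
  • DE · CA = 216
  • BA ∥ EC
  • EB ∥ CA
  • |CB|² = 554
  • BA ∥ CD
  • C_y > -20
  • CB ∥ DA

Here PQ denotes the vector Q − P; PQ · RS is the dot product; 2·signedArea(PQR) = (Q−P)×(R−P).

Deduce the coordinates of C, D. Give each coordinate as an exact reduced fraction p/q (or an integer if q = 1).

1. C_x = -3  [EB ∥ CA ∩ BA ∥ EC]
2. C_y = -19  [EB ∥ CA ∩ BA ∥ EC]
   → C = (-3, -19)
3. D_x = 5  [CB ∥ DA ∩ BA ∥ CD]
4. D_y = -30  [CB ∥ DA ∩ BA ∥ CD]
   → D = (5, -30)

C = (-3, -19)
D = (5, -30)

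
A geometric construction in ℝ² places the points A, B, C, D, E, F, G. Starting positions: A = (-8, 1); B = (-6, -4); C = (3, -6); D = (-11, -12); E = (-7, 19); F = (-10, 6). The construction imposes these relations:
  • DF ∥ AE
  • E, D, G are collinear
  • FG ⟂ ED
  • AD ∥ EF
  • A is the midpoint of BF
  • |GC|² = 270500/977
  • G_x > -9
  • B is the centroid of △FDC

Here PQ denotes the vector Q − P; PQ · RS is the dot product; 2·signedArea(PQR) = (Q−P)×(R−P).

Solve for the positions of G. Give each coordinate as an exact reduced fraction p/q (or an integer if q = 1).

G = (-8499/977, 5698/977)

1. G_x = -8499/977  [E, D, G are collinear ∩ FG ⟂ ED]
2. G_y = 5698/977  [E, D, G are collinear ∩ FG ⟂ ED]
   → G = (-8499/977, 5698/977)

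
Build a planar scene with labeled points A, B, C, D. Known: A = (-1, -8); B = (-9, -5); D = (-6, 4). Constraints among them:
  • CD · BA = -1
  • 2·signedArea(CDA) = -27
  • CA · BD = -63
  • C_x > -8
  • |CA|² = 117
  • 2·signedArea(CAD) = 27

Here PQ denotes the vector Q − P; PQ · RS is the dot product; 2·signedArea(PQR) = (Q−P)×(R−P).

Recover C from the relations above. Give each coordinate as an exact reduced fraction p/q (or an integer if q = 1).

C = (-7, 1)

1. C_x = -7  [2·signedArea(CDA) = -27 ∩ CD · BA = -1]
2. C_y = 1  [2·signedArea(CDA) = -27 ∩ CD · BA = -1]
   → C = (-7, 1)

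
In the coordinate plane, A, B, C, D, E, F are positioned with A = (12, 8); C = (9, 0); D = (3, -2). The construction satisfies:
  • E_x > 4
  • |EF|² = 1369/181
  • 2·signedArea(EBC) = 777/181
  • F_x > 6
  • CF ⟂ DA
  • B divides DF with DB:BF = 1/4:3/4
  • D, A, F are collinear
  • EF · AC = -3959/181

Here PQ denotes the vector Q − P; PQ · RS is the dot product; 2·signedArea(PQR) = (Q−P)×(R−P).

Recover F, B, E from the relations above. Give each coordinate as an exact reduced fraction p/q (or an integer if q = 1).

1. F_x = 1209/181  [D, A, F are collinear ∩ CF ⟂ DA]
2. F_y = 378/181  [D, A, F are collinear ∩ CF ⟂ DA]
   → F = (1209/181, 378/181)
3. B_x = 1419/362  [B divides DF with DB:BF = 1/4:3/4]
4. B_y = -177/181  [B divides DF with DB:BF = 1/4:3/4]
   → B = (1419/362, -177/181)
5. E_x = 876/181  [EF · AC = -3959/181 ∩ 2·signedArea(EBC) = 777/181]
6. E_y = 8/181  [EF · AC = -3959/181 ∩ 2·signedArea(EBC) = 777/181]
   → E = (876/181, 8/181)

B = (1419/362, -177/181)
E = (876/181, 8/181)
F = (1209/181, 378/181)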